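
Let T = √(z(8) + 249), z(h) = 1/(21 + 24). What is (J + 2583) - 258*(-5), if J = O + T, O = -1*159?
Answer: 3714 + √56030/15 ≈ 3729.8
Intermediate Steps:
z(h) = 1/45
T = √56030/15 (T = √(1/45 + 249) = √(11206/45) = √56030/15 ≈ 15.780)
O = -159
J = -159 + √56030/15 ≈ -143.22
(J + 2583) - 258*(-5) = ((-159 + √56030/15) + 2583) - 258*(-5) = (2424 + √56030/15) + 1290 = 3714 + √56030/15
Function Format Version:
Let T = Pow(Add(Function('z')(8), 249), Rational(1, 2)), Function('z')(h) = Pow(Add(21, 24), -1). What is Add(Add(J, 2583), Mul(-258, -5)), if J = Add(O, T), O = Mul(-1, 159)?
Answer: Add(3714, Mul(Rational(1, 15), Pow(56030, Rational(1, 2)))) ≈ 3729.8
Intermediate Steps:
Function('z')(h) = Rational(1, 45) (Function('z')(h) = Pow(45, -1) = Rational(1, 45))
T = Mul(Rational(1, 15), Pow(56030, Rational(1, 2))) (T = Pow(Add(Rational(1, 45), 249), Rational(1, 2)) = Pow(Rational(11206, 45), Rational(1, 2)) = Mul(Rational(1, 15), Pow(56030, Rational(1, 2))) ≈ 15.780)
O = -159
J = Add(-159, Mul(Rational(1, 15), Pow(56030, Rational(1, 2)))) ≈ -143.22
Add(Add(J, 2583), Mul(-258, -5)) = Add(Add(Add(-159, Mul(Rational(1, 15), Pow(56030, Rational(1, 2)))), 2583), Mul(-258, -5)) = Add(Add(2424, Mul(Rational(1, 15), Pow(56030, Rational(1, 2)))), 1290) = Add(3714, Mul(Rational(1, 15), Pow(56030, Rational(1, 2))))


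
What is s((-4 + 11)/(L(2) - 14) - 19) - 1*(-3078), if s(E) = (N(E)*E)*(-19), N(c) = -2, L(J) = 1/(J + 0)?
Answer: 63080/27 ≈ 2336.3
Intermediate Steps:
L(J) = 1/J
s(E) = 38*E (s(E) = -2*E*(-19) = 38*E)
s((-4 + 11)/(L(2) - 14) - 19) - 1*(-3078) = 38*((-4 + 11)/(1/2 - 14) - 19) - 1*(-3078) = 38*(7/(½ - 14) - 19) + 3078 = 38*(7/(-27/2) - 19) + 3078 = 38*(7*(-2/27) - 19) + 3078 = 38*(-14/27 - 19) + 3078 = 38*(-527/27) + 3078 = -20026/27 + 3078 = 63080/27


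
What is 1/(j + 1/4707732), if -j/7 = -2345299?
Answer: 4707732/77287274063077 ≈ 6.0912e-8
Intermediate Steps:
j = 16417093 (j = -7*(-2345299) = 16417093)
1/(j + 1/4707732) = 1/(16417093 + 1/4707732) = 1/(77287274063077/4707732) = 4707732/77287274063077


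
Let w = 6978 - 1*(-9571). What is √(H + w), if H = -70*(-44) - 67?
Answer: √19562 ≈ 139.86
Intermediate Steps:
w = 16549 (w = 6978 + 9571 = 16549)
H = 3013 (H = 3080 - 67 = 3013)
√(H + w) = √(3013 + 16549) = √19562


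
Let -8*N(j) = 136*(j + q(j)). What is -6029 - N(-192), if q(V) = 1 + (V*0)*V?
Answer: -9276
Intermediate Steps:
q(V) = 1 (q(V) = 1 + 0*V = 1 + 0 = 1)
N(j) = -17 - 17*j (N(j) = -17*(j + 1) = -17*(1 + j) = -(136 + 136*j)/8 = -17 - 17*j)
-6029 - N(-192) = -6029 - (-17 - 17*(-192)) = -6029 - (-17 + 3264) = -6029 - 1*3247 = -6029 - 3247 = -9276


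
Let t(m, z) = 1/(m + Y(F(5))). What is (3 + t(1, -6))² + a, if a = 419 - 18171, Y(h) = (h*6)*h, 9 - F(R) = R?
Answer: -166943304/9409 ≈ -17743.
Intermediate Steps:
F(R) = 9 - R
Y(h) = 6*h² (Y(h) = (6*h)*h = 6*h²)
t(m, z) = 1/(96 + m) (t(m, z) = 1/(m + 6*(9 - 1*5)²) = 1/(m + 6*(9 - 5)²) = 1/(m + 6*4²) = 1/(m + 6*16) = 1/(m + 96) = 1/(96 + m))
a = -17752
(3 + t(1, -6))² + a = (3 + 1/(96 + 1))² - 17752 = (3 + 1/97)² - 17752 = (292/97)² - 17752 = 85264/9409 - 17752 = -166943304/9409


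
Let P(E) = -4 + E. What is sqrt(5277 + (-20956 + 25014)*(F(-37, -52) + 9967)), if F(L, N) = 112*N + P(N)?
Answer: sqrt(16590323) ≈ 4073.1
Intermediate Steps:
F(L, N) = -4 + 113*N (F(L, N) = 112*N + (-4 + N) = -4 + 113*N)
sqrt(5277 + (-20956 + 25014)*(F(-37, -52) + 9967)) = sqrt(5277 + (-20956 + 25014)*((-4 + 113*(-52)) + 9967)) = sqrt(5277 + 4058*((-4 - 5876) + 9967)) = sqrt(5277 + 4058*(-5880 + 9967)) = sqrt(5277 + 4058*4087) = sqrt(5277 + 16585046) = sqrt(16590323)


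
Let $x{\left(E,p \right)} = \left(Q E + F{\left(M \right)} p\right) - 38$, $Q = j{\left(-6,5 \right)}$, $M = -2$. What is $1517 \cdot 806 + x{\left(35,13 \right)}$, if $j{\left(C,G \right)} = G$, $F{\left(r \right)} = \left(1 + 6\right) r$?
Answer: $1222657$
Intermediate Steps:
$F{\left(r \right)} = 7 r$
$Q = 5$
$x{\left(E,p \right)} = -38 - 14 p + 5 E$ ($x{\left(E,p \right)} = \left(5 E + 7 \left(-2\right) p\right) - 38 = \left(5 E - 14 p\right) - 38 = \left(- 14 p + 5 E\right) - 38 = -38 - 14 p + 5 E$)
$1517 \cdot 806 + x{\left(35,13 \right)} = 1517 \cdot 806 - 45 = 1222702 - 45 = 1222657$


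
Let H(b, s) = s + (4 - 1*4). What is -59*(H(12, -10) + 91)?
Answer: -4779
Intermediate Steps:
H(b, s) = s (H(b, s) = s + (4 - 4) = s + 0 = s)
-59*(H(12, -10) + 91) = -59*(-10 + 91) = -59*81 = -4779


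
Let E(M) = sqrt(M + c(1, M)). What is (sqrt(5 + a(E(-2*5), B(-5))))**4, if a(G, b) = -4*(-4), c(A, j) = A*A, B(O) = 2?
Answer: 441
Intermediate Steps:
c(A, j) = A**2
E(M) = sqrt(1 + M) (E(M) = sqrt(M + 1**2) = sqrt(M + 1) = sqrt(1 + M))
a(G, b) = 16
(sqrt(5 + a(E(-2*5), B(-5))))**4 = (sqrt(5 + 16))**4 = (sqrt(21))**4 = 441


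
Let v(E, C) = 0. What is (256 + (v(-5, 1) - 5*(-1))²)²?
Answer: 78961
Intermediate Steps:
(256 + (v(-5, 1) - 5*(-1))²)² = (256 + (0 - 5*(-1))²)² = (256 + (0 + 5)²)² = (256 + 5²)² = (256 + 25)² = 281² = 78961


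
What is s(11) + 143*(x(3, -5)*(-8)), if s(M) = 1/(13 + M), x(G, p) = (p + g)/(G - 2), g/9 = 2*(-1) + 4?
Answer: -356927/24 ≈ -14872.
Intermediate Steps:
g = 18 (g = 9*(2*(-1) + 4) = 9*(-2 + 4) = 9*2 = 18)
x(G, p) = (18 + p)/(-2 + G) (x(G, p) = (p + 18)/(G - 2) = (18 + p)/(-2 + G))
s(11) + 143*(x(3, -5)*(-8)) = 1/(13 + 11) + 143*(((18 - 5)/(-2 + 3))*(-8)) = 1/24 + 143*((13/1)*(-8)) = 1/24 + 143*((1*13)*(-8)) = 1/24 + 143*(13*(-8)) = 1/24 + 143*(-104) = 1/24 - 14872 = -356927/24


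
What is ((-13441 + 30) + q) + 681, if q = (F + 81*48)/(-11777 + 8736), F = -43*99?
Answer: -38711561/3041 ≈ -12730.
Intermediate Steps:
F = -4257
q = 369/3041 (q = (-4257 + 81*48)/(-11777 + 8736) = (-4257 + 3888)/(-3041) = -369*(-1/3041) = 369/3041 ≈ 0.12134)
((-13441 + 30) + q) + 681 = ((-13441 + 30) + 369/3041) + 681 = (-13411 + 369/3041) + 681 = -40782482/3041 + 681 = -38711561/3041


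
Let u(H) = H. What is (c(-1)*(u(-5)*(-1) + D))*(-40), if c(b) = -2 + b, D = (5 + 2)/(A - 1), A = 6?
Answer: 768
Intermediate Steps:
D = 7/5 (D = (5 + 2)/(6 - 1) = 7/5 ≈ 1.4000)
(c(-1)*(u(-5)*(-1) + D))*(-40) = ((-2 - 1)*(-5*(-1) + 7/5))*(-40) = -3*(5 + 7/5)*(-40) = -3*32/5*(-40) = -96/5*(-40) = 768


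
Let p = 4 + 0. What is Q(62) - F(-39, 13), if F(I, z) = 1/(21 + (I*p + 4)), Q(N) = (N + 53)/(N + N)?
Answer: 15189/16244 ≈ 0.93505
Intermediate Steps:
Q(N) = (53 + N)/(2*N) (Q(N) = (53 + N)/((2*N)) = (53 + N)*(1/(2*N)) = (53 + N)/(2*N))
p = 4
F(I, z) = 1/(25 + 4*I) (F(I, z) = 1/(21 + (I*4 + 4)) = 1/(21 + (4*I + 4)) = 1/(21 + (4 + 4*I)) = 1/(25 + 4*I))
Q(62) - F(-39, 13) = (½)*(53 + 62)/62 - 1/(25 + 4*(-39)) = (½)*(1/62)*115 - 1/(25 - 156) = 115/124 - 1/(-131) = 115/124 - 1*(-1/131) = 115/124 + 1/131 = 15189/16244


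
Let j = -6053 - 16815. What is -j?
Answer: 22868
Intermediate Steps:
j = -22868
-j = -1*(-22868) = 22868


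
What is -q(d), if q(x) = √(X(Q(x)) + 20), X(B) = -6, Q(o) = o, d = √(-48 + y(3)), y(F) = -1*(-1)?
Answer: -√14 ≈ -3.7417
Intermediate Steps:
y(F) = 1
d = I*√47 (d = √(-48 + 1) = √(-47) = I*√47 ≈ 6.8557*I)
q(x) = √14 (q(x) = √(-6 + 20) = √14)
-q(d) = -√14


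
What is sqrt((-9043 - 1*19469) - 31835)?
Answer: I*sqrt(60347) ≈ 245.66*I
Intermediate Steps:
sqrt((-9043 - 1*19469) - 31835) = sqrt((-9043 - 19469) - 31835) = sqrt(-28512 - 31835) = sqrt(-60347) = I*sqrt(60347)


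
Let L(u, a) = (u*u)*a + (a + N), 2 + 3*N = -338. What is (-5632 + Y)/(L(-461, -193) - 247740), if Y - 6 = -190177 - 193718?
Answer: 1168563/123793798 ≈ 0.0094396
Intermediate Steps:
N = -340/3 (N = -⅔ + (⅓)*(-338) = -⅔ - 338/3 = -340/3 ≈ -113.33)
Y = -383889 (Y = 6 + (-190177 - 193718) = 6 - 383895 = -383889)
L(u, a) = -340/3 + a + a*u² (L(u, a) = (u*u)*a + (a - 340/3) = u²*a + (-340/3 + a) = a*u² + (-340/3 + a) = -340/3 + a + a*u²)
(-5632 + Y)/(L(-461, -193) - 247740) = (-5632 - 383889)/((-340/3 - 193 - 193*(-461)²) - 247740) = -389521/((-340/3 - 193 - 193*212521) - 247740) = -389521/((-340/3 - 193 - 41016553) - 247740) = -389521/(-123050578/3 - 247740) = -389521/(-123793798/3) = -389521*(-3/123793798) = 1168563/123793798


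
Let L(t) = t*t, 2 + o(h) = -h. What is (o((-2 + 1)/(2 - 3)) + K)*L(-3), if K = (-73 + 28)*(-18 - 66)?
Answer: 33993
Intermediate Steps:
o(h) = -2 - h
L(t) = t²
K = 3780 (K = -45*(-84) = 3780)
(o((-2 + 1)/(2 - 3)) + K)*L(-3) = ((-2 - (-2 + 1)/(2 - 3)) + 3780)*(-3)² = ((-2 - (-1)/(-1)) + 3780)*9 = ((-2 - (-1)*(-1)) + 3780)*9 = ((-2 - 1*1) + 3780)*9 = ((-2 - 1) + 3780)*9 = (-3 + 3780)*9 = 3777*9 = 33993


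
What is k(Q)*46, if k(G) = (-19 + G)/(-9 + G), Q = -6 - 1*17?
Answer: 483/8 ≈ 60.375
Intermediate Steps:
Q = -23 (Q = -6 - 17 = -23)
k(G) = (-19 + G)/(-9 + G)
k(Q)*46 = ((-19 - 23)/(-9 - 23))*46 = (-42/(-32))*46 = -1/32*(-42)*46 = (21/16)*46 = 483/8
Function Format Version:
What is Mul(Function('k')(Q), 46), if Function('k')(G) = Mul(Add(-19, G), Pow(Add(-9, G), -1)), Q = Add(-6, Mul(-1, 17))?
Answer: Rational(483, 8) ≈ 60.375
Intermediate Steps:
Q = -23 (Q = Add(-6, -17) = -23)
Function('k')(G) = Mul(Pow(Add(-9, G), -1), Add(-19, G))
Mul(Function('k')(Q), 46) = Mul(Mul(Pow(Add(-9, -23), -1), Add(-19, -23)), 46) = Mul(Mul(Pow(-32, -1), -42), 46) = Mul(Mul(Rational(-1, 32), -42), 46) = Mul(Rational(21, 16), 46) = Rational(483, 8)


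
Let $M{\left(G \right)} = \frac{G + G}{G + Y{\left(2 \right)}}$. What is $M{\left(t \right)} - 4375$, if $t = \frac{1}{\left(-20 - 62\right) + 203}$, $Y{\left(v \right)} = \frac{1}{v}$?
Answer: $- \frac{538121}{123} \approx -4375.0$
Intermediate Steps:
$t = \frac{1}{121}$ ($t = \frac{1}{\left(-20 - 62\right) + 203} = \frac{1}{-82 + 203} = \frac{1}{121} \approx 0.0082645$)
$M{\left(G \right)} = \frac{2 G}{\frac{1}{2} + G}$ ($M{\left(G \right)} = \frac{G + G}{G + \frac{1}{2}} = \frac{2 G}{G + \frac{1}{2}} = \frac{2 G}{\frac{1}{2} + G}$)
$M{\left(t \right)} - 4375 = 4 \cdot \frac{1}{121} \frac{1}{1 + 2 \cdot \frac{1}{121}} - 4375 = 4 \cdot \frac{1}{121} \frac{1}{1 + \frac{2}{121}} - 4375 = 4 \cdot \frac{1}{121} \frac{1}{\frac{123}{121}} - 4375 = 4 \cdot \frac{1}{121} \cdot \frac{121}{123} - 4375 = \frac{4}{123} - 4375 = - \frac{538121}{123}$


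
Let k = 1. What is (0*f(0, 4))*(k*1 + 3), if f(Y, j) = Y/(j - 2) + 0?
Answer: 0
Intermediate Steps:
f(Y, j) = Y/(-2 + j) (f(Y, j) = Y/(-2 + j) + 0 = Y/(-2 + j))
(0*f(0, 4))*(k*1 + 3) = (0*(0/(-2 + 4)))*(1*1 + 3) = (0*(0/2))*(1 + 3) = (0*(0*(½)))*4 = (0*0)*4 = 0*4 = 0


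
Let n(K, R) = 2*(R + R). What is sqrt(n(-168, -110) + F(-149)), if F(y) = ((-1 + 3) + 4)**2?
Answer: 2*I*sqrt(101) ≈ 20.1*I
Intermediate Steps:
n(K, R) = 4*R (n(K, R) = 2*(2*R) = 4*R)
F(y) = 36 (F(y) = (2 + 4)**2 = 6**2 = 36)
sqrt(n(-168, -110) + F(-149)) = sqrt(4*(-110) + 36) = sqrt(-440 + 36) = sqrt(-404) = 2*I*sqrt(101)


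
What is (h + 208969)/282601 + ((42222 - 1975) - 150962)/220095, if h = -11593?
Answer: 810220067/4146604473 ≈ 0.19539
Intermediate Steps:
(h + 208969)/282601 + ((42222 - 1975) - 150962)/220095 = (-11593 + 208969)/282601 + ((42222 - 1975) - 150962)/220095 = 197376*(1/282601) + (40247 - 150962)*(1/220095) = 197376/282601 - 110715*1/220095 = 197376/282601 - 7381/14673 = 810220067/4146604473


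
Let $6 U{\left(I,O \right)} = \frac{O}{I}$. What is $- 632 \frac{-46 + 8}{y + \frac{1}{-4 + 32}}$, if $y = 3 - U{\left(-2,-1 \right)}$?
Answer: $\frac{252168}{31} \approx 8134.5$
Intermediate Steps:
$U{\left(I,O \right)} = \frac{O}{6 I}$ ($U{\left(I,O \right)} = \frac{O \frac{1}{I}}{6} = \frac{O}{6 I}$)
$y = \frac{35}{12}$ ($y = 3 - \frac{1}{6} \left(-1\right) \frac{1}{-2} = 3 - \frac{1}{6} \left(-1\right) \left(- \frac{1}{2}\right) = 3 - \frac{1}{12} = \frac{35}{12} \approx 2.9167$)
$- 632 \frac{-46 + 8}{y + \frac{1}{-4 + 32}} = - 632 \frac{-46 + 8}{\frac{35}{12} + \frac{1}{-4 + 32}} = - 632 \left(- \frac{38}{\frac{35}{12} + \frac{1}{28}}\right) = - 632 \left(- \frac{38}{\frac{62}{21}}\right) = - 632 \left(\left(-38\right) \frac{21}{62}\right) = \left(-632\right) \left(- \frac{399}{31}\right) = \frac{252168}{31}$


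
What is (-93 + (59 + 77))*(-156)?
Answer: -6708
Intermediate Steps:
(-93 + (59 + 77))*(-156) = (-93 + 136)*(-156) = 43*(-156) = -6708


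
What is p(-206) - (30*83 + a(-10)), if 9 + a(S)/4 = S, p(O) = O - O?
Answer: -2414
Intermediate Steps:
p(O) = 0
a(S) = -36 + 4*S
p(-206) - (30*83 + a(-10)) = 0 - (30*83 + (-36 + 4*(-10))) = 0 - (2490 + (-36 - 40)) = 0 - (2490 - 76) = 0 - 1*2414 = 0 - 2414 = -2414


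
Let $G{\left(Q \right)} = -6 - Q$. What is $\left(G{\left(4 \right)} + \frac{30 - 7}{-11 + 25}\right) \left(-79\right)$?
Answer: $\frac{9243}{14} \approx 660.21$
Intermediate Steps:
$\left(G{\left(4 \right)} + \frac{30 - 7}{-11 + 25}\right) \left(-79\right) = \left(\left(-6 - 4\right) + \frac{30 - 7}{-11 + 25}\right) \left(-79\right) = \left(\left(-6 - 4\right) + \frac{23}{14}\right) \left(-79\right) = \left(-10 + 23 \cdot \frac{1}{14}\right) \left(-79\right) = \left(-10 + \frac{23}{14}\right) \left(-79\right) = \left(- \frac{117}{14}\right) \left(-79\right) = \frac{9243}{14}$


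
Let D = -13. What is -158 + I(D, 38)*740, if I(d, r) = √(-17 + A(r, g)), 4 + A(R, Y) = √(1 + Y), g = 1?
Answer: -158 + 740*I*√(21 - √2) ≈ -158.0 + 3274.9*I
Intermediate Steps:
A(R, Y) = -4 + √(1 + Y)
I(d, r) = √(-21 + √2) (I(d, r) = √(-17 + (-4 + √(1 + 1))) = √(-17 + (-4 + √2)) = √(-21 + √2))
-158 + I(D, 38)*740 = -158 + √(-21 + √2)*740 = -158 + 740*√(-21 + √2)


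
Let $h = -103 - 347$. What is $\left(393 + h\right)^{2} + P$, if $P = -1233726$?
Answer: $-1230477$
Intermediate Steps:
$h = -450$ ($h = -103 - 347 = -450$)
$\left(393 + h\right)^{2} + P = \left(393 - 450\right)^{2} - 1233726 = \left(-57\right)^{2} - 1233726 = 3249 - 1233726 = -1230477$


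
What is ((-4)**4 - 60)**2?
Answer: 38416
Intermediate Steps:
((-4)**4 - 60)**2 = (256 - 60)**2 = 196**2 = 38416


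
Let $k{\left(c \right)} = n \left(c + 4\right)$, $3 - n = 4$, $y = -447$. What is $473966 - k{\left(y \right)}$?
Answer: $473523$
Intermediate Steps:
$n = -1$ ($n = 3 - 4 = -1$)
$k{\left(c \right)} = -4 - c$ ($k{\left(c \right)} = - (c + 4) = - (4 + c) = -4 - c$)
$473966 - k{\left(y \right)} = 473966 - \left(-4 - -447\right) = 473966 - \left(-4 + 447\right) = 473966 - 443 = 473523$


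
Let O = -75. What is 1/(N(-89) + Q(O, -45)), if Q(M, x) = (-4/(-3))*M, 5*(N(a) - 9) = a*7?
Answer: -5/1078 ≈ -0.0046382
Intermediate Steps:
N(a) = 9 + 7*a/5 (N(a) = 9 + (a*7)/5 = 9 + (7*a)/5 = 9 + 7*a/5)
Q(M, x) = 4*M/3 (Q(M, x) = (-⅓*(-4))*M = 4*M/3)
1/(N(-89) + Q(O, -45)) = 1/((9 + (7/5)*(-89)) + (4/3)*(-75)) = 1/((9 - 623/5) - 100) = 1/(-578/5 - 100) = 1/(-1078/5) = -5/1078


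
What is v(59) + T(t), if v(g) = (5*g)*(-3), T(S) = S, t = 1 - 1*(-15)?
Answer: -869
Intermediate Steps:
t = 16 (t = 1 + 15 = 16)
v(g) = -15*g
v(59) + T(t) = -15*59 + 16 = -885 + 16 = -869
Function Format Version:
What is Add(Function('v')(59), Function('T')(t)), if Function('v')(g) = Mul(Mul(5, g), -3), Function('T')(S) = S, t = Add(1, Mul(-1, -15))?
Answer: -869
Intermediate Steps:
t = 16 (t = Add(1, 15) = 16)
Function('v')(g) = Mul(-15, g)
Add(Function('v')(59), Function('T')(t)) = Add(Mul(-15, 59), 16) = Add(-885, 16) = -869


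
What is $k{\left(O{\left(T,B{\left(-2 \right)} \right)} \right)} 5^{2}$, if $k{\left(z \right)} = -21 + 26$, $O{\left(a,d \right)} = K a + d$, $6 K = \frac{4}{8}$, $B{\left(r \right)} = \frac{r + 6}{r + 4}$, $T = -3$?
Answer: $125$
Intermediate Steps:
$B{\left(r \right)} = \frac{6 + r}{4 + r}$
$K = \frac{1}{12}$ ($K = \frac{4 \cdot \frac{1}{8}}{6} = \frac{1}{6} \cdot \frac{1}{2} = \frac{1}{12} \approx 0.083333$)
$O{\left(a,d \right)} = d + \frac{a}{12}$ ($O{\left(a,d \right)} = \frac{a}{12} + d = d + \frac{a}{12}$)
$k{\left(z \right)} = 5$
$k{\left(O{\left(T,B{\left(-2 \right)} \right)} \right)} 5^{2} = 5 \cdot 5^{2} = 5 \cdot 25 = 125$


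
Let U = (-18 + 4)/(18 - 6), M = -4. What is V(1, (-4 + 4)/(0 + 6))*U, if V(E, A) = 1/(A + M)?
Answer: 7/24 ≈ 0.29167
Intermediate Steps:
V(E, A) = 1/(-4 + A) (V(E, A) = 1/(A - 4) = 1/(-4 + A))
U = -7/6 (U = -14/12 = -14*1/12 = -7/6 ≈ -1.1667)
V(1, (-4 + 4)/(0 + 6))*U = -7/6/(-4 + (-4 + 4)/(0 + 6)) = -7/6/(-4 + 0/6) = -7/6/(-4 + 0*(1/6)) = -7/6/(-4 + 0) = -7/6/(-4) = -1/4*(-7/6) = 7/24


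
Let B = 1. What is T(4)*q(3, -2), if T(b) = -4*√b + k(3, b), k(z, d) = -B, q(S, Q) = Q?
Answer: 18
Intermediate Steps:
k(z, d) = -1 (k(z, d) = -1*1 = -1)
T(b) = -1 - 4*√b (T(b) = -4*√b - 1 = -1 - 4*√b)
T(4)*q(3, -2) = (-1 - 4*√4)*(-2) = (-1 - 4*2)*(-2) = (-1 - 8)*(-2) = -9*(-2) = 18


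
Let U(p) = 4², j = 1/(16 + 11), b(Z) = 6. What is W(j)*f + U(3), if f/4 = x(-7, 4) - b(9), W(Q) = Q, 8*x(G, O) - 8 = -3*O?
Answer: 406/27 ≈ 15.037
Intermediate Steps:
x(G, O) = 1 - 3*O/8 (x(G, O) = 1 + (-3*O)/8 = 1 - 3*O/8)
j = 1/27 ≈ 0.037037
U(p) = 16
f = -26 (f = 4*((1 - 3/8*4) - 1*6) = 4*((1 - 3/2) - 6) = 4*(-½ - 6) = 4*(-13/2) = -26)
W(j)*f + U(3) = (1/27)*(-26) + 16 = -26/27 + 16 = 406/27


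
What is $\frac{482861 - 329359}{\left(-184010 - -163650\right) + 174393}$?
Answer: $\frac{153502}{154033} \approx 0.99655$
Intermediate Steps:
$\frac{482861 - 329359}{\left(-184010 - -163650\right) + 174393} = \frac{153502}{\left(-184010 + 163650\right) + 174393} = \frac{153502}{-20360 + 174393} = \frac{153502}{154033}$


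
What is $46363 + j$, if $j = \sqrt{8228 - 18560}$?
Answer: $46363 + 6 i \sqrt{287} \approx 46363.0 + 101.65 i$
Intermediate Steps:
$j = 6 i \sqrt{287}$ ($j = \sqrt{-10332} = 6 i \sqrt{287} \approx 101.65 i$)
$46363 + j = 46363 + 6 i \sqrt{287}$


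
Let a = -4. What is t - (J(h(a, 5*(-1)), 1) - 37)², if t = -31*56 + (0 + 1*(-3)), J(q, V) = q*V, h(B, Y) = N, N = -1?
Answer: -3183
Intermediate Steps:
h(B, Y) = -1
J(q, V) = V*q
t = -1739 (t = -1736 + (0 - 3) = -1736 - 3 = -1739)
t - (J(h(a, 5*(-1)), 1) - 37)² = -1739 - (1*(-1) - 37)² = -1739 - (-1 - 37)² = -1739 - 1*(-38)² = -1739 - 1*1444 = -1739 - 1444 = -3183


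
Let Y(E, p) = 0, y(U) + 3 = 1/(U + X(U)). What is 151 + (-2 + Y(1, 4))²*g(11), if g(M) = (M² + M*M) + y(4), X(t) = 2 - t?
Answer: 1109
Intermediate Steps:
y(U) = -5/2 (y(U) = -3 + 1/(U + (2 - U)) = -3 + 1/2 = -3 + ½ = -5/2)
g(M) = -5/2 + 2*M² (g(M) = (M² + M*M) - 5/2 = (M² + M²) - 5/2 = 2*M² - 5/2 = -5/2 + 2*M²)
151 + (-2 + Y(1, 4))²*g(11) = 151 + (-2 + 0)²*(-5/2 + 2*11²) = 151 + (-2)²*(-5/2 + 2*121) = 151 + 4*(-5/2 + 242) = 151 + 4*(479/2) = 151 + 958 = 1109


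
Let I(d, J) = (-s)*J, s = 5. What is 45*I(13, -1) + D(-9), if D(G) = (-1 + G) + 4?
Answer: 219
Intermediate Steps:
D(G) = 3 + G
I(d, J) = -5*J (I(d, J) = (-1*5)*J = -5*J)
45*I(13, -1) + D(-9) = 45*(-5*(-1)) + (3 - 9) = 45*5 - 6 = 225 - 6 = 219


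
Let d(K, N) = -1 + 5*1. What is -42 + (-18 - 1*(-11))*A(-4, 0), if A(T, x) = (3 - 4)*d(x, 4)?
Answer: -14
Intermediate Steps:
d(K, N) = 4 (d(K, N) = -1 + 5 = 4)
A(T, x) = -4 (A(T, x) = (3 - 4)*4 = -1*4 = -4)
-42 + (-18 - 1*(-11))*A(-4, 0) = -42 + (-18 - 1*(-11))*(-4) = -42 + (-18 + 11)*(-4) = -42 - 7*(-4) = -42 + 28 = -14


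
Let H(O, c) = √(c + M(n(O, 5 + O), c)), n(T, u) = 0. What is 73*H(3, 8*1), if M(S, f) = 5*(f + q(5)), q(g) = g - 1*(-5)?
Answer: 511*√2 ≈ 722.66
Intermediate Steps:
q(g) = 5 + g (q(g) = g + 5 = 5 + g)
M(S, f) = 50 + 5*f (M(S, f) = 5*(f + (5 + 5)) = 5*(f + 10) = 5*(10 + f) = 50 + 5*f)
H(O, c) = √(50 + 6*c) (H(O, c) = √(c + (50 + 5*c)) = √(50 + 6*c))
73*H(3, 8*1) = 73*√(50 + 6*(8*1)) = 73*√(50 + 6*8) = 73*√(50 + 48) = 73*√98 = 73*(7*√2) = 511*√2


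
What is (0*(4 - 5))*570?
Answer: 0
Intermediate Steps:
(0*(4 - 5))*570 = (0*(-1))*570 = 0*570 = 0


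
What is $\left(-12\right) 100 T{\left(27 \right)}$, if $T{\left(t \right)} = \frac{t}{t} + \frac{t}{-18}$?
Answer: $600$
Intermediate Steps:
$T{\left(t \right)} = 1 - \frac{t}{18}$ ($T{\left(t \right)} = 1 + t \left(- \frac{1}{18}\right) = 1 - \frac{t}{18}$)
$\left(-12\right) 100 T{\left(27 \right)} = \left(-12\right) 100 \left(1 - \frac{3}{2}\right) = - 1200 \left(1 - \frac{3}{2}\right) = \left(-1200\right) \left(- \frac{1}{2}\right) = 600$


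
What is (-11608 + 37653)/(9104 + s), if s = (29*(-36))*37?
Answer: -26045/29524 ≈ -0.88216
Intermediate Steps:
s = -38628 (s = -1044*37 = -38628)
(-11608 + 37653)/(9104 + s) = (-11608 + 37653)/(9104 - 38628) = 26045/(-29524) = 26045*(-1/29524) = -26045/29524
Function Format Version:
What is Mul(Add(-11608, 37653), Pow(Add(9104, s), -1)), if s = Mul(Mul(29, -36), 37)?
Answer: Rational(-26045, 29524) ≈ -0.88216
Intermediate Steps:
s = -38628 (s = Mul(-1044, 37) = -38628)
Mul(Add(-11608, 37653), Pow(Add(9104, s), -1)) = Mul(Add(-11608, 37653), Pow(Add(9104, -38628), -1)) = Mul(26045, Pow(-29524, -1)) = Mul(26045, Rational(-1, 29524)) = Rational(-26045, 29524)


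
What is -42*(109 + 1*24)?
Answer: -5586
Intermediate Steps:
-42*(109 + 1*24) = -42*(109 + 24) = -42*133 = -1*5586 = -5586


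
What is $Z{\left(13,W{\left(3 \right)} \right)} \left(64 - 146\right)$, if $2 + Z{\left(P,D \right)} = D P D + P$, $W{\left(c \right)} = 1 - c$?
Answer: $-5166$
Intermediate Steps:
$Z{\left(P,D \right)} = -2 + P + P D^{2}$ ($Z{\left(P,D \right)} = -2 + \left(D P D + P\right) = -2 + \left(P D^{2} + P\right) = -2 + \left(P + P D^{2}\right) = -2 + P + P D^{2}$)
$Z{\left(13,W{\left(3 \right)} \right)} \left(64 - 146\right) = \left(-2 + 13 + 13 \left(1 - 3\right)^{2}\right) \left(64 - 146\right) = \left(-2 + 13 + 13 \left(1 - 3\right)^{2}\right) \left(-82\right) = \left(-2 + 13 + 13 \left(-2\right)^{2}\right) \left(-82\right) = \left(-2 + 13 + 13 \cdot 4\right) \left(-82\right) = \left(-2 + 13 + 52\right) \left(-82\right) = 63 \left(-82\right) = -5166$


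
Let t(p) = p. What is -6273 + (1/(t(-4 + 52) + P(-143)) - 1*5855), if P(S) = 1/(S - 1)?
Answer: -83816464/6911 ≈ -12128.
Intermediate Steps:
P(S) = 1/(-1 + S)
-6273 + (1/(t(-4 + 52) + P(-143)) - 1*5855) = -6273 + (1/((-4 + 52) + 1/(-1 - 143)) - 1*5855) = -6273 + (1/(48 + 1/(-144)) - 5855) = -6273 + (1/(48 - 1/144) - 5855) = -6273 + (1/(6911/144) - 5855) = -6273 + (144/6911 - 5855) = -6273 - 40463761/6911 = -83816464/6911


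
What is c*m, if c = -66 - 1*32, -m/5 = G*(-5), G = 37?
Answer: -90650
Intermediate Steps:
m = 925 (m = -185*(-5) = -5*(-185) = 925)
c = -98 (c = -66 - 32 = -98)
c*m = -98*925 = -90650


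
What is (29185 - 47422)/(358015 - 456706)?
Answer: 6079/32897 ≈ 0.18479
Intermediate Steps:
(29185 - 47422)/(358015 - 456706) = -18237/(-98691) = -18237*(-1/98691) = 6079/32897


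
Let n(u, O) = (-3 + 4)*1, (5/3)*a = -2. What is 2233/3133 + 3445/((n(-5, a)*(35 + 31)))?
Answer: 10940563/206778 ≈ 52.910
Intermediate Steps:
a = -6/5 (a = (⅗)*(-2) = -6/5 ≈ -1.2000)
n(u, O) = 1 (n(u, O) = 1*1 = 1)
2233/3133 + 3445/((n(-5, a)*(35 + 31))) = 2233/3133 + 3445/((1*(35 + 31))) = 2233*(1/3133) + 3445/((1*66)) = 2233/3133 + 3445/66 = 10940563/206778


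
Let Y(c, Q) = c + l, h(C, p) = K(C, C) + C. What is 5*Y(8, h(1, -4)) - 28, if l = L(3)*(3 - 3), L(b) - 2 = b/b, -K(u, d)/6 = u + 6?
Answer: 12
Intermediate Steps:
K(u, d) = -36 - 6*u (K(u, d) = -6*(u + 6) = -6*(6 + u) = -36 - 6*u)
L(b) = 3 (L(b) = 2 + b/b = 2 + 1 = 3)
h(C, p) = -36 - 5*C (h(C, p) = (-36 - 6*C) + C = -36 - 5*C)
l = 0 (l = 3*(3 - 3) = 3*0 = 0)
Y(c, Q) = c (Y(c, Q) = c + 0 = c)
5*Y(8, h(1, -4)) - 28 = 5*8 - 28 = 40 - 28 = 12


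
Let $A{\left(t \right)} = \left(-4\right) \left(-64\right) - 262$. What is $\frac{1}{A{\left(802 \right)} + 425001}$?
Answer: $\frac{1}{424995} \approx 2.353 \cdot 10^{-6}$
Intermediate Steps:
$A{\left(t \right)} = -6$ ($A{\left(t \right)} = 256 - 262 = -6$)
$\frac{1}{A{\left(802 \right)} + 425001} = \frac{1}{-6 + 425001} = \frac{1}{424995}$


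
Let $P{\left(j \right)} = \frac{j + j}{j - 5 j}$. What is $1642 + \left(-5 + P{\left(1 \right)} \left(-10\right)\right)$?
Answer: $1642$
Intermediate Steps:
$P{\left(j \right)} = - \frac{1}{2}$ ($P{\left(j \right)} = \frac{2 j}{\left(-4\right) j} = 2 j \left(- \frac{1}{4 j}\right) = - \frac{1}{2}$)
$1642 + \left(-5 + P{\left(1 \right)} \left(-10\right)\right) = 1642 - 0 = 1642 + \left(-5 + 5\right) = 1642 + 0 = 1642$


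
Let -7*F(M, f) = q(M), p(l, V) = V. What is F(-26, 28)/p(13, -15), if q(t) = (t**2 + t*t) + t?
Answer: 442/35 ≈ 12.629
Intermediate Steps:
q(t) = t + 2*t**2 (q(t) = (t**2 + t**2) + t = 2*t**2 + t = t + 2*t**2)
F(M, f) = -M*(1 + 2*M)/7
F(-26, 28)/p(13, -15) = -1/7*(-26)*(1 + 2*(-26))/(-15) = -1/7*(-26)*(1 - 52)*(-1/15) = -1/7*(-26)*(-51)*(-1/15) = -1326/7*(-1/15) = 442/35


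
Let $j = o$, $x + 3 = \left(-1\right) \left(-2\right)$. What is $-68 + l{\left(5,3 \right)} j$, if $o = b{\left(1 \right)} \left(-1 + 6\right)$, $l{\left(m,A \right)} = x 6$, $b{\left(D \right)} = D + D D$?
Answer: $-128$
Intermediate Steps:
$x = -1$ ($x = -3 - -2 = -3 + 2 = -1$)
$b{\left(D \right)} = D + D^{2}$
$l{\left(m,A \right)} = -6$ ($l{\left(m,A \right)} = \left(-1\right) 6 = -6$)
$o = 10$ ($o = 1 \left(1 + 1\right) \left(-1 + 6\right) = 1 \cdot 2 \cdot 5 = 2 \cdot 5 = 10$)
$j = 10$
$-68 + l{\left(5,3 \right)} j = -68 - 60 = -128$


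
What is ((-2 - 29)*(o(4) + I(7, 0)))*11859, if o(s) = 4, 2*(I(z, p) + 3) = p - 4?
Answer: 367629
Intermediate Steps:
I(z, p) = -5 + p/2 (I(z, p) = -3 + (p - 4)/2 = -3 + (-4 + p)/2 = -3 + (-2 + p/2) = -5 + p/2)
((-2 - 29)*(o(4) + I(7, 0)))*11859 = ((-2 - 29)*(4 + (-5 + (1/2)*0)))*11859 = -31*(4 + (-5 + 0))*11859 = -31*(4 - 5)*11859 = -31*(-1)*11859 = 31*11859 = 367629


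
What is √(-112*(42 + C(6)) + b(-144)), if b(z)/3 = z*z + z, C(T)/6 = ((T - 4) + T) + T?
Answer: 12*√331 ≈ 218.32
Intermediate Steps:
C(T) = -24 + 18*T (C(T) = 6*(((T - 4) + T) + T) = 6*(((-4 + T) + T) + T) = 6*((-4 + 2*T) + T) = 6*(-4 + 3*T) = -24 + 18*T)
b(z) = 3*z + 3*z² (b(z) = 3*(z*z + z) = 3*(z² + z) = 3*(z + z²) = 3*z + 3*z²)
√(-112*(42 + C(6)) + b(-144)) = √(-112*(42 + (-24 + 18*6)) + 3*(-144)*(1 - 144)) = √(-112*(42 + (-24 + 108)) + 3*(-144)*(-143)) = √(-112*(42 + 84) + 61776) = √(-112*126 + 61776) = √(-14112 + 61776) = √47664 = 12*√331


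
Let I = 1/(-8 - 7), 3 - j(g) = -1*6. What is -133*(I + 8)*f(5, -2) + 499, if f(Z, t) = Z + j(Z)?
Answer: -214093/15 ≈ -14273.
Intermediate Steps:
j(g) = 9 (j(g) = 3 - (-1)*6 = 3 - 1*(-6) = 3 + 6 = 9)
f(Z, t) = 9 + Z (f(Z, t) = Z + 9 = 9 + Z)
I = -1/15 (I = 1/(-15) = -1/15 ≈ -0.066667)
-133*(I + 8)*f(5, -2) + 499 = -133*(-1/15 + 8)*(9 + 5) + 499 = -15827*14/15 + 499 = -133*1666/15 + 499 = -221578/15 + 499 = -214093/15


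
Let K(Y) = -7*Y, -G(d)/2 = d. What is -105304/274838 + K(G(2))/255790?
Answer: -6732003674/17575203005 ≈ -0.38304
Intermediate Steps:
G(d) = -2*d
-105304/274838 + K(G(2))/255790 = -105304/274838 - (-14)*2/255790 = -105304*1/274838 - 7*(-4)*(1/255790) = -52652/137419 + 28*(1/255790) = -52652/137419 + 14/127895 = -6732003674/17575203005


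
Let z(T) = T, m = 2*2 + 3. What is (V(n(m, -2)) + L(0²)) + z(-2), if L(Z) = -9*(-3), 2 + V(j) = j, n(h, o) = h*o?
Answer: 9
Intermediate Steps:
m = 7 (m = 4 + 3 = 7)
V(j) = -2 + j
L(Z) = 27
(V(n(m, -2)) + L(0²)) + z(-2) = ((-2 + 7*(-2)) + 27) - 2 = ((-2 - 14) + 27) - 2 = (-16 + 27) - 2 = 11 - 2 = 9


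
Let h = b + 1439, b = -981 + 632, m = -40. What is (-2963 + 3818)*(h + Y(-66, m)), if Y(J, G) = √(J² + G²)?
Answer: 931950 + 1710*√1489 ≈ 9.9794e+5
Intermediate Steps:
b = -349
Y(J, G) = √(G² + J²)
h = 1090 (h = -349 + 1439 = 1090)
(-2963 + 3818)*(h + Y(-66, m)) = (-2963 + 3818)*(1090 + √((-40)² + (-66)²)) = 855*(1090 + √(1600 + 4356)) = 855*(1090 + √5956) = 855*(1090 + 2*√1489) = 931950 + 1710*√1489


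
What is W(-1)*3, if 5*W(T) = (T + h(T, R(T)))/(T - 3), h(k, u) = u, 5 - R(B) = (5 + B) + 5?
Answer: 3/4 ≈ 0.75000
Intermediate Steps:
R(B) = -5 - B (R(B) = 5 - ((5 + B) + 5) = 5 - (10 + B) = 5 + (-10 - B) = -5 - B)
W(T) = -1/(-3 + T) (W(T) = ((T + (-5 - T))/(T - 3))/5 = (-5/(-3 + T))/5 = -1/(-3 + T))
W(-1)*3 = -1/(-3 - 1)*3 = -1/(-4)*3 = -1*(-1/4)*3 = (1/4)*3 = 3/4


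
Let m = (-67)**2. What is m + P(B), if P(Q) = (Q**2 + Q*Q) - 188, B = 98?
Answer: 23509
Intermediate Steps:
m = 4489
P(Q) = -188 + 2*Q**2 (P(Q) = (Q**2 + Q**2) - 188 = 2*Q**2 - 188 = -188 + 2*Q**2)
m + P(B) = 4489 + (-188 + 2*98**2) = 4489 + (-188 + 2*9604) = 4489 + (-188 + 19208) = 4489 + 19020 = 23509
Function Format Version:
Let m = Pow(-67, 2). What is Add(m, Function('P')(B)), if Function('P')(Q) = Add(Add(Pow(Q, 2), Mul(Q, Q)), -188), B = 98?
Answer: 23509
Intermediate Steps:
m = 4489
Function('P')(Q) = Add(-188, Mul(2, Pow(Q, 2))) (Function('P')(Q) = Add(Add(Pow(Q, 2), Pow(Q, 2)), -188) = Add(Mul(2, Pow(Q, 2)), -188) = Add(-188, Mul(2, Pow(Q, 2))))
Add(m, Function('P')(B)) = Add(4489, Add(-188, Mul(2, Pow(98, 2)))) = Add(4489, Add(-188, Mul(2, 9604))) = Add(4489, Add(-188, 19208)) = Add(4489, 19020) = 23509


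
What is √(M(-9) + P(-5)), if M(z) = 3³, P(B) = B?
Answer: √22 ≈ 4.6904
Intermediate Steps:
M(z) = 27
√(M(-9) + P(-5)) = √(27 - 5) = √22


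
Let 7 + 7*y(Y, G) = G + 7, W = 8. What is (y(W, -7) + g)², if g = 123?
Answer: 14884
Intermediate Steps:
y(Y, G) = G/7 (y(Y, G) = -1 + (G + 7)/7 = -1 + (7 + G)/7 = -1 + (1 + G/7) = G/7)
(y(W, -7) + g)² = ((⅐)*(-7) + 123)² = (-1 + 123)² = 122² = 14884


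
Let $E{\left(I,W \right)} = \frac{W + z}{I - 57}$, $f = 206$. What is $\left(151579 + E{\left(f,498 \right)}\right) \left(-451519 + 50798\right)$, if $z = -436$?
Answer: $- \frac{9050417225093}{149} \approx -6.0741 \cdot 10^{10}$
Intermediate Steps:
$E{\left(I,W \right)} = \frac{-436 + W}{-57 + I}$ ($E{\left(I,W \right)} = \frac{W - 436}{I - 57} = \frac{-436 + W}{-57 + I}$)
$\left(151579 + E{\left(f,498 \right)}\right) \left(-451519 + 50798\right) = \left(151579 + \frac{-436 + 498}{-57 + 206}\right) \left(-451519 + 50798\right) = \left(151579 + \frac{1}{149} \cdot 62\right) \left(-400721\right) = \left(151579 + \frac{62}{149}\right) \left(-400721\right) = \frac{22585333}{149} \left(-400721\right) = - \frac{9050417225093}{149}$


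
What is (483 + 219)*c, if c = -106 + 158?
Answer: 36504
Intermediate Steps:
c = 52
(483 + 219)*c = (483 + 219)*52 = 702*52 = 36504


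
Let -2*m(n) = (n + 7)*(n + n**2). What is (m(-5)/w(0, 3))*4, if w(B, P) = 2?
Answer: -40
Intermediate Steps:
m(n) = -(7 + n)*(n + n**2)/2 (m(n) = -(n + 7)*(n + n**2)/2 = -(7 + n)*(n + n**2)/2)
(m(-5)/w(0, 3))*4 = ((-1/2*(-5)*(7 + (-5)**2 + 8*(-5)))/2)*4 = ((-1/2*(-5)*(7 + 25 - 40))/2)*4 = ((-1/2*(-5)*(-8))/2)*4 = ((1/2)*(-20))*4 = -10*4 = -40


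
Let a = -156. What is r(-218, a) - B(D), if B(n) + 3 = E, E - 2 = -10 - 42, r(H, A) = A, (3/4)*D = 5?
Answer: -103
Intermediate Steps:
D = 20/3 (D = (4/3)*5 = 20/3 ≈ 6.6667)
E = -50 (E = 2 + (-10 - 42) = 2 - 52 = -50)
B(n) = -53 (B(n) = -3 - 50 = -53)
r(-218, a) - B(D) = -156 - 1*(-53) = -156 + 53 = -103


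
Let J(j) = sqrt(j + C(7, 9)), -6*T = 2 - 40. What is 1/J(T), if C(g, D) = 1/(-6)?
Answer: sqrt(222)/37 ≈ 0.40269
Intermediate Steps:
C(g, D) = -1/6
T = 19/3 (T = -(2 - 40)/6 = -1/6*(-38) = 19/3 ≈ 6.3333)
J(j) = sqrt(-1/6 + j) (J(j) = sqrt(j - 1/6) = sqrt(-1/6 + j))
1/J(T) = 1/(sqrt(-6 + 36*(19/3))/6) = 1/(sqrt(-6 + 228)/6) = 1/(sqrt(222)/6) = sqrt(222)/37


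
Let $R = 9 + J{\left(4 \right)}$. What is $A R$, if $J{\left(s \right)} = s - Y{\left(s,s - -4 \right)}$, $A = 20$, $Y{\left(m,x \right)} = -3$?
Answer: $320$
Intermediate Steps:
$J{\left(s \right)} = 3 + s$ ($J{\left(s \right)} = s - -3 = s + 3 = 3 + s$)
$R = 16$ ($R = 9 + \left(3 + 4\right) = 9 + 7 = 16$)
$A R = 20 \cdot 16 = 320$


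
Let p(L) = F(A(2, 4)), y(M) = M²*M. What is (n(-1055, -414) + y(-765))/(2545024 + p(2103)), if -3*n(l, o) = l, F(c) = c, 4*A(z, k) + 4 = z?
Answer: -2686180640/15270141 ≈ -175.91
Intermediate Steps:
A(z, k) = -1 + z/4
y(M) = M³
n(l, o) = -l/3
p(L) = -½ (p(L) = -1 + (¼)*2 = -1 + ½ = -½)
(n(-1055, -414) + y(-765))/(2545024 + p(2103)) = (-⅓*(-1055) + (-765)³)/(2545024 - ½) = (1055/3 - 447697125)/(5090047/2) = -1343090320/3*2/5090047 = -2686180640/15270141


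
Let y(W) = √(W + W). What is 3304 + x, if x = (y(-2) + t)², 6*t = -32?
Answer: 29956/9 - 64*I/3 ≈ 3328.4 - 21.333*I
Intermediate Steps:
y(W) = √2*√W (y(W) = √(2*W) = √2*√W)
t = -16/3 (t = (⅙)*(-32) = -16/3 ≈ -5.3333)
x = (-16/3 + 2*I)² (x = (√2*√(-2) - 16/3)² = (√2*(I*√2) - 16/3)² = (2*I - 16/3)² = (-16/3 + 2*I)² ≈ 24.444 - 21.333*I)
3304 + x = 3304 + (220/9 - 64*I/3) = 29956/9 - 64*I/3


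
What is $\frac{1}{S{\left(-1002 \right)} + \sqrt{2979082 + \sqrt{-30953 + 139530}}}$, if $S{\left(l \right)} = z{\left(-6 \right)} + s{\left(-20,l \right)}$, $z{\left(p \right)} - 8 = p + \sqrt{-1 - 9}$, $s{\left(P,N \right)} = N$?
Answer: $\frac{1}{-1000 + \sqrt{2979082 + \sqrt{108577}} + i \sqrt{10}} \approx 0.0013772 - 5.998 \cdot 10^{-6} i$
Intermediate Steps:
$z{\left(p \right)} = 8 + p + i \sqrt{10}$ ($z{\left(p \right)} = 8 + \left(p + \sqrt{-1 - 9}\right) = 8 + \left(p + \sqrt{-10}\right) = 8 + \left(p + i \sqrt{10}\right) = 8 + p + i \sqrt{10}$)
$S{\left(l \right)} = 2 + l + i \sqrt{10}$ ($S{\left(l \right)} = \left(8 - 6 + i \sqrt{10}\right) + l = \left(2 + i \sqrt{10}\right) + l = 2 + l + i \sqrt{10}$)
$\frac{1}{S{\left(-1002 \right)} + \sqrt{2979082 + \sqrt{-30953 + 139530}}} = \frac{1}{\left(2 - 1002 + i \sqrt{10}\right) + \sqrt{2979082 + \sqrt{-30953 + 139530}}} = \frac{1}{\left(-1000 + i \sqrt{10}\right) + \sqrt{2979082 + \sqrt{108577}}} = \frac{1}{-1000 + \sqrt{2979082 + \sqrt{108577}} + i \sqrt{10}}$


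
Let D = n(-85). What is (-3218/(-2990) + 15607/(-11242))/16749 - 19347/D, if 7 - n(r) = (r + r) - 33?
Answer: -617474163602/6702307755 ≈ -92.129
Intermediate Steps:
n(r) = 40 - 2*r (n(r) = 7 - ((r + r) - 33) = 7 - (2*r - 33) = 7 - (-33 + 2*r) = 7 + (33 - 2*r) = 40 - 2*r)
D = 210 (D = 40 - 2*(-85) = 40 + 170 = 210)
(-3218/(-2990) + 15607/(-11242))/16749 - 19347/D = (-3218/(-2990) + 15607/(-11242))/16749 - 19347/210 = (-3218*(-1/2990) + 15607*(-1/11242))*(1/16749) - 19347*1/210 = (1609/1495 - 15607/11242)*(1/16749) - 6449/70 = -5244087/16806790*1/16749 - 6449/70 = -1748029/93832308570 - 6449/70 = -617474163602/6702307755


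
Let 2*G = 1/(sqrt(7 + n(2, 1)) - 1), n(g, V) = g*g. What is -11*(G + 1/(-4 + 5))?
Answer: -231/20 - 11*sqrt(11)/20 ≈ -13.374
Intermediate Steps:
n(g, V) = g**2
G = 1/(2*(-1 + sqrt(11))) (G = 1/(2*(sqrt(7 + 2**2) - 1)) = 1/(2*(sqrt(7 + 4) - 1)) = 1/(2*(sqrt(11) - 1)) = 1/(2*(-1 + sqrt(11))) ≈ 0.21583)
-11*(G + 1/(-4 + 5)) = -11*((1/20 + sqrt(11)/20) + 1/(-4 + 5)) = -11*((1/20 + sqrt(11)/20) + 1/1) = -11*((1/20 + sqrt(11)/20) + 1) = -11*(21/20 + sqrt(11)/20) = -231/20 - 11*sqrt(11)/20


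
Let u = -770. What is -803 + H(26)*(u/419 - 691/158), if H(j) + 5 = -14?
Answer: -45347615/66202 ≈ -684.99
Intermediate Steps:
H(j) = -19 (H(j) = -5 - 14 = -19)
-803 + H(26)*(u/419 - 691/158) = -803 - 19*(-770/419 - 691/158) = -803 - 19*(-411189/66202) = -803 + 7812591/66202 = -45347615/66202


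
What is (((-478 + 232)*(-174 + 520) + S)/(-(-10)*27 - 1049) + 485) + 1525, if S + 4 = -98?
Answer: 1651008/779 ≈ 2119.4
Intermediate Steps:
S = -102 (S = -4 - 98 = -102)
(((-478 + 232)*(-174 + 520) + S)/(-(-10)*27 - 1049) + 485) + 1525 = (((-478 + 232)*(-174 + 520) - 102)/(-(-10)*27 - 1049) + 485) + 1525 = ((-246*346 - 102)/(-10*(-27) - 1049) + 485) + 1525 = ((-85116 - 102)/(270 - 1049) + 485) + 1525 = (-85218/(-779) + 485) + 1525 = (-85218*(-1/779) + 485) + 1525 = (85218/779 + 485) + 1525 = 463033/779 + 1525 = 1651008/779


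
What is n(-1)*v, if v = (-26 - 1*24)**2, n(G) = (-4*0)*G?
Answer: 0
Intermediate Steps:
n(G) = 0 (n(G) = 0*G = 0)
v = 2500 (v = (-26 - 24)**2 = (-50)**2 = 2500)
n(-1)*v = 0*2500 = 0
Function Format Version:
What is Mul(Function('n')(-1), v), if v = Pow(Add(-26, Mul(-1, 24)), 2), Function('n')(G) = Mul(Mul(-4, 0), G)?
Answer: 0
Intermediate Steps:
Function('n')(G) = 0 (Function('n')(G) = Mul(0, G) = 0)
v = 2500 (v = Pow(Add(-26, -24), 2) = Pow(-50, 2) = 2500)
Mul(Function('n')(-1), v) = Mul(0, 2500) = 0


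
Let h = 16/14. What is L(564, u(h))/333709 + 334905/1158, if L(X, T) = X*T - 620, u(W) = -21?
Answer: 37248793111/128811674 ≈ 289.17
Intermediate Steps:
h = 8/7 (h = 16*(1/14) = 8/7 ≈ 1.1429)
L(X, T) = -620 + T*X (L(X, T) = T*X - 620 = -620 + T*X)
L(564, u(h))/333709 + 334905/1158 = (-620 - 21*564)/333709 + 334905/1158 = (-620 - 11844)*(1/333709) + 334905*(1/1158) = -12464*1/333709 + 111635/386 = -12464/333709 + 111635/386 = 37248793111/128811674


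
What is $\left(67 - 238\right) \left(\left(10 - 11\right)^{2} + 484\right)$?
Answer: $-82935$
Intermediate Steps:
$\left(67 - 238\right) \left(\left(10 - 11\right)^{2} + 484\right) = - 171 \left(\left(-1\right)^{2} + 484\right) = - 171 \left(1 + 484\right) = \left(-171\right) 485 = -82935$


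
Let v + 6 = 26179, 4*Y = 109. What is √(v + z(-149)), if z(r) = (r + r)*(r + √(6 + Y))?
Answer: √(70575 - 149*√133) ≈ 262.41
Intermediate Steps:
Y = 109/4 (Y = (¼)*109 = 109/4 ≈ 27.250)
v = 26173 (v = -6 + 26179 = 26173)
z(r) = 2*r*(r + √133/2) (z(r) = (r + r)*(r + √(6 + 109/4)) = (2*r)*(r + √(133/4)) = (2*r)*(r + √133/2) = 2*r*(r + √133/2))
√(v + z(-149)) = √(26173 - 149*(√133 + 2*(-149))) = √(26173 - 149*(√133 - 298)) = √(26173 - 149*(-298 + √133)) = √(26173 + (44402 - 149*√133)) = √(70575 - 149*√133)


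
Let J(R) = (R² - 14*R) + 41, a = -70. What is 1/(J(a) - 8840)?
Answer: -1/2919 ≈ -0.00034258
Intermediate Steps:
J(R) = 41 + R² - 14*R
1/(J(a) - 8840) = 1/((41 + (-70)² - 14*(-70)) - 8840) = 1/((41 + 4900 + 980) - 8840) = 1/(5921 - 8840) = 1/(-2919) = -1/2919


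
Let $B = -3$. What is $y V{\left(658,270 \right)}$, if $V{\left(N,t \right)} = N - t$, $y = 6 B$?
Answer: $-6984$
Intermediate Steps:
$y = -18$ ($y = 6 \left(-3\right) = -18$)
$y V{\left(658,270 \right)} = - 18 \left(658 - 270\right) = \left(-18\right) 388 = -6984$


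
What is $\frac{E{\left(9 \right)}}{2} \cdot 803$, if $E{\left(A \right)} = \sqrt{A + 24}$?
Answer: $\frac{803 \sqrt{33}}{2} \approx 2306.4$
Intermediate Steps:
$E{\left(A \right)} = \sqrt{24 + A}$
$\frac{E{\left(9 \right)}}{2} \cdot 803 = \frac{\sqrt{24 + 9}}{2} \cdot 803 = \sqrt{33} \cdot \frac{1}{2} \cdot 803 = \frac{\sqrt{33}}{2} \cdot 803 = \frac{803 \sqrt{33}}{2}$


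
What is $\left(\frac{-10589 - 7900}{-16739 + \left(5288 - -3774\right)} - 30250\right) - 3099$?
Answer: $- \frac{85333928}{2559} \approx -33347.0$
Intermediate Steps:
$\left(\frac{-10589 - 7900}{-16739 + \left(5288 - -3774\right)} - 30250\right) - 3099 = \left(- \frac{18489}{-16739 + \left(5288 + 3774\right)} - 30250\right) - 3099 = \left(- \frac{18489}{-16739 + 9062} - 30250\right) - 3099 = \left(- \frac{18489}{-7677} - 30250\right) - 3099 = \left(\left(-18489\right) \left(- \frac{1}{7677}\right) - 30250\right) - 3099 = \left(\frac{6163}{2559} - 30250\right) - 3099 = - \frac{77403587}{2559} - 3099 = - \frac{85333928}{2559}$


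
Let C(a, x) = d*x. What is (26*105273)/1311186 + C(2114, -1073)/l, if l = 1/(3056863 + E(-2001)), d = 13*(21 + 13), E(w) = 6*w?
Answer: -315574531002889639/218531 ≈ -1.4441e+12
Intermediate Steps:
d = 442 (d = 13*34 = 442)
l = 1/3044857 (l = 1/(3056863 + 6*(-2001)) = 1/(3056863 - 12006) = 1/3044857 ≈ 3.2842e-7)
C(a, x) = 442*x
(26*105273)/1311186 + C(2114, -1073)/l = (26*105273)/1311186 + (442*(-1073))/(1/3044857) = 2737098*(1/1311186) - 474266*3044857 = 456183/218531 - 1444072149962 = -315574531002889639/218531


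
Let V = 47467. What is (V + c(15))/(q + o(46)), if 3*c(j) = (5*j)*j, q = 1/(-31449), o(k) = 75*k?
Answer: 1504583058/108499049 ≈ 13.867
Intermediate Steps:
q = -1/31449 ≈ -3.1798e-5
c(j) = 5*j²/3 (c(j) = ((5*j)*j)/3 = (5*j²)/3 = 5*j²/3)
(V + c(15))/(q + o(46)) = (47467 + (5/3)*15²)/(-1/31449 + 75*46) = (47467 + (5/3)*225)/(-1/31449 + 3450) = (47467 + 375)/(108499049/31449) = 47842*(31449/108499049) = 1504583058/108499049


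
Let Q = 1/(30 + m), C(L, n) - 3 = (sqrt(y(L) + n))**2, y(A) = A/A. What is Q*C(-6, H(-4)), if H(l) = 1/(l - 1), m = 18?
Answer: 19/240 ≈ 0.079167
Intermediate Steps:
y(A) = 1
H(l) = 1/(-1 + l)
C(L, n) = 4 + n (C(L, n) = 3 + (sqrt(1 + n))**2 = 3 + (1 + n) = 4 + n)
Q = 1/48 (Q = 1/(30 + 18) = 1/48 ≈ 0.020833)
Q*C(-6, H(-4)) = (4 + 1/(-1 - 4))/48 = (4 + 1/(-5))/48 = (4 - 1/5)/48 = (1/48)*(19/5) = 19/240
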